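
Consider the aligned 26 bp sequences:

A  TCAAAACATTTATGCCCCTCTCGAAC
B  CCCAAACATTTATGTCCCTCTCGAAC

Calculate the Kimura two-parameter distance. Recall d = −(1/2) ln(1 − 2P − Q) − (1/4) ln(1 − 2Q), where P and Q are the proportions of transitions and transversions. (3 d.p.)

0.127

Of 26 sites, 2 differences are transitions and 1 are transversions, so P = 2/26 ≈ 0.076923 and Q = 1/26 ≈ 0.038462.
Under the Kimura two-parameter model, d = −½ ln(1 − 2P − Q) − ¼ ln(1 − 2Q).
1 − 2P − Q = 0.807692, giving −½ ln(0.807692) = 0.106787.
1 − 2Q = 0.923076, giving −¼ ln(0.923076) = 0.020011.
d = 0.106787 + 0.020011 = 0.126798.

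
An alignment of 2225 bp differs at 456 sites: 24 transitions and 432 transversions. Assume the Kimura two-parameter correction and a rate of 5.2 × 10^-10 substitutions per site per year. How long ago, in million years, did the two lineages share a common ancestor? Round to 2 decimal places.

P = 24/2225 ≈ 0.010787 and Q = 432/2225 ≈ 0.194157.
Under the Kimura two-parameter model, d = −½ ln(1 − 2P − Q) − ¼ ln(1 − 2Q).
1 − 2P − Q = 0.784269, giving −½ ln(0.784269) = 0.121502.
1 − 2Q = 0.611686, giving −¼ ln(0.611686) = 0.122884.
d = 0.121502 + 0.122884 = 0.244386.
Under a molecular clock d = 2μt, so t = d/(2μ) = 0.244386 / (2 × 5.2 × 10^-10) = 234.99 million years.

234.99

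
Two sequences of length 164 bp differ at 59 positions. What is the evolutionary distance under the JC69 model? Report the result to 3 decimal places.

p = 59/164 ≈ 0.359756.
d = −(3/4) ln(1 − 4p/3) = −0.75 ln(1 − 0.479675) = −0.75 ln(0.520325)
  = −0.75 × (-0.653302) = 0.489977 substitutions/site.

0.490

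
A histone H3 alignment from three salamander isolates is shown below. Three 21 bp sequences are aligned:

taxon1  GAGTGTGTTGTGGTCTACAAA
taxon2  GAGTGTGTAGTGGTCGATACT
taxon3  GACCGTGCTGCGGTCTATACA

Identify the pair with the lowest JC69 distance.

taxon1 and taxon2

taxon1–taxon2: 5/21 differ, p = 0.238, d = 0.286.
taxon1–taxon3: 6/21 differ, p = 0.286, d = 0.360.
taxon2–taxon3: 7/21 differ, p = 0.333, d = 0.441.
The smallest distance is between taxon1 and taxon2.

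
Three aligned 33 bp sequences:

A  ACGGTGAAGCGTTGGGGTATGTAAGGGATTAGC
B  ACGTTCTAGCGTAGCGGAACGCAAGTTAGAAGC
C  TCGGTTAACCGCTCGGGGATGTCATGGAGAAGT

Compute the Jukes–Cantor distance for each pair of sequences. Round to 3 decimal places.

d(A,B) = 0.497, d(A,C) = 0.441, d(B,C) = 0.871

A–B: 12/33 sites differ → p ≈ 0.363636, d = −0.75 ln(1 − 0.484848) = 0.497470 ≈ 0.497.
A–C: 11/33 sites differ → p ≈ 0.333333, d = −0.75 ln(1 − 0.444444) = 0.440839 ≈ 0.441.
B–C: 17/33 sites differ → p ≈ 0.515152, d = −0.75 ln(1 − 0.686869) = 0.870850 ≈ 0.871.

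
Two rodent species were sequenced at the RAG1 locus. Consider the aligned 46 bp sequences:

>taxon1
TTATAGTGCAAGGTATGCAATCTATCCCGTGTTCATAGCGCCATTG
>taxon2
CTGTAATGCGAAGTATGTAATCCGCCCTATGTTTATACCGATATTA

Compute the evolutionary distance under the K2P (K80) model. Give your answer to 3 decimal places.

0.551

Of 46 sites, 14 differences are transitions and 2 are transversions, so P = 14/46 ≈ 0.304348 and Q = 2/46 ≈ 0.043478.
Under the Kimura two-parameter model, d = −½ ln(1 − 2P − Q) − ¼ ln(1 − 2Q).
1 − 2P − Q = 0.347826, giving −½ ln(0.347826) = 0.528026.
1 − 2Q = 0.913044, giving −¼ ln(0.913044) = 0.022743.
d = 0.528026 + 0.022743 = 0.550769.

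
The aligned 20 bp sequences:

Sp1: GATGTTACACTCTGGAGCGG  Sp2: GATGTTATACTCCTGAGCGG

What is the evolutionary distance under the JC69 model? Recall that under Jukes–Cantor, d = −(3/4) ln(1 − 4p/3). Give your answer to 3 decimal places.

The sequences differ at 3 of 20 sites (8, 13, 14), so p = 3/20 = 0.15.
d = −(3/4) ln(1 − 4p/3) = −0.75 ln(1 − 0.2) = −0.75 ln(0.8)
  = −0.75 × (-0.223144) = 0.167358 substitutions/site.

0.167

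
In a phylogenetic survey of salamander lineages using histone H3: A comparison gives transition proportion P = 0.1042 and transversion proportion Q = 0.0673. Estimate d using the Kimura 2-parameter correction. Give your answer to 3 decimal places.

0.197

Under the Kimura two-parameter model, d = −½ ln(1 − 2P − Q) − ¼ ln(1 − 2Q).
1 − 2P − Q = 0.7243, giving −½ ln(0.7243) = 0.161275.
1 − 2Q = 0.8654, giving −¼ ln(0.8654) = 0.036141.
d = 0.161275 + 0.036141 = 0.197416.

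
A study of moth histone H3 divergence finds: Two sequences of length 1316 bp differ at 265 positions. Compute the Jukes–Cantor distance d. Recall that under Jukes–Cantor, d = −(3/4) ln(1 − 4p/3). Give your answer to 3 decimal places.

p = 265/1316 ≈ 0.201368.
d = −(3/4) ln(1 − 4p/3) = −0.75 ln(1 − 0.268491) = −0.75 ln(0.731509)
  = −0.75 × (-0.312646) = 0.234485 substitutions/site.

0.234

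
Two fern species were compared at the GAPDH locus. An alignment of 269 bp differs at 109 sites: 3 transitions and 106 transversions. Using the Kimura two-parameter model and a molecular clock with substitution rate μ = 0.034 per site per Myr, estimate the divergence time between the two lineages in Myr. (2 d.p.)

9.66

P = 3/269 ≈ 0.011152 and Q = 106/269 ≈ 0.394052.
Under the Kimura two-parameter model, d = −½ ln(1 − 2P − Q) − ¼ ln(1 − 2Q).
1 − 2P − Q = 0.583644, giving −½ ln(0.583644) = 0.269232.
1 − 2Q = 0.211896, giving −¼ ln(0.211896) = 0.387915.
d = 0.269232 + 0.387915 = 0.657147.
Under a molecular clock d = 2μt, so t = d/(2μ) = 0.657147 / (2 × 0.034) = 9.66 Myr.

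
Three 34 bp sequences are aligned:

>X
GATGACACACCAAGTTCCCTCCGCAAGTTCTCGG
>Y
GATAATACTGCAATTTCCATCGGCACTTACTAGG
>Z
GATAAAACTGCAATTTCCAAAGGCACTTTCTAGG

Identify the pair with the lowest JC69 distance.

X–Y: 11/34 differ, p = 0.324, d = 0.423.
X–Z: 12/34 differ, p = 0.353, d = 0.477.
Y–Z: 4/34 differ, p = 0.118, d = 0.128.
The smallest distance is between Y and Z.

Y and Z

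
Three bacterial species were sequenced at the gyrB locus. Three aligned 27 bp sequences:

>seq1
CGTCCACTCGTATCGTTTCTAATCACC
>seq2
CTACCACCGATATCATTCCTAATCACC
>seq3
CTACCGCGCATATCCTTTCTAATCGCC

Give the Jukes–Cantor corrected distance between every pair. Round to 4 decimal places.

d(seq1,seq2) = 0.3181, d(seq1,seq3) = 0.3181, d(seq2,seq3) = 0.2635

seq1–seq2: 7/27 sites differ → p ≈ 0.259259, d = −0.75 ln(1 − 0.345679) = 0.318118 ≈ 0.3181.
seq1–seq3: 7/27 sites differ → p ≈ 0.259259, d = −0.75 ln(1 − 0.345679) = 0.318118 ≈ 0.3181.
seq2–seq3: 6/27 sites differ → p ≈ 0.222222, d = −0.75 ln(1 − 0.296296) = 0.263548 ≈ 0.2635.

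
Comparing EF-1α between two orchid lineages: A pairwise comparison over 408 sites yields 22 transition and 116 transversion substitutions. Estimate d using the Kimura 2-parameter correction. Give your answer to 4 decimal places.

0.4591

P = 22/408 ≈ 0.053922 and Q = 116/408 ≈ 0.284314.
Under the Kimura two-parameter model, d = −½ ln(1 − 2P − Q) − ¼ ln(1 − 2Q).
1 − 2P − Q = 0.607842, giving −½ ln(0.607842) = 0.248920.
1 − 2Q = 0.431372, giving −¼ ln(0.431372) = 0.210196.
d = 0.248920 + 0.210196 = 0.459116.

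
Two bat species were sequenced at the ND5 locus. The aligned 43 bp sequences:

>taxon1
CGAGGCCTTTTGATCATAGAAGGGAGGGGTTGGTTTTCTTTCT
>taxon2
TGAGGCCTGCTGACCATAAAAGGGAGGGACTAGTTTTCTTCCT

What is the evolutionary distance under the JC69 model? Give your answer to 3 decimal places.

The sequences differ at 9 of 43 sites (1, 9, 10, 14, 19, 29, 30, 32, 41), so p = 9/43 ≈ 0.209302.
d = −(3/4) ln(1 − 4p/3) = −0.75 ln(1 − 0.279069) = −0.75 ln(0.720931)
  = −0.75 × (-0.327212) = 0.245409 substitutions/site.

0.245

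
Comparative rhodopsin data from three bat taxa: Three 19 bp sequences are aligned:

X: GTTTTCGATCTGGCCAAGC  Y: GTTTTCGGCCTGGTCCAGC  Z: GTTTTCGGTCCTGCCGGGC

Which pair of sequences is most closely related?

X–Y: 4/19 differ, p = 0.211, d = 0.247.
X–Z: 5/19 differ, p = 0.263, d = 0.324.
Y–Z: 6/19 differ, p = 0.316, d = 0.410.
The smallest distance is between X and Y.

X and Y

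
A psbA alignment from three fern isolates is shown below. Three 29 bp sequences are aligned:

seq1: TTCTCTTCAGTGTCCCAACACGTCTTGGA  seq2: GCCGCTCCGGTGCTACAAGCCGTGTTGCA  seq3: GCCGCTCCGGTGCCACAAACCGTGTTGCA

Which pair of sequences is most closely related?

seq2 and seq3

seq1–seq2: 12/29 differ, p = 0.414, d = 0.602.
seq1–seq3: 11/29 differ, p = 0.379, d = 0.529.
seq2–seq3: 2/29 differ, p = 0.069, d = 0.072.
The smallest distance is between seq2 and seq3.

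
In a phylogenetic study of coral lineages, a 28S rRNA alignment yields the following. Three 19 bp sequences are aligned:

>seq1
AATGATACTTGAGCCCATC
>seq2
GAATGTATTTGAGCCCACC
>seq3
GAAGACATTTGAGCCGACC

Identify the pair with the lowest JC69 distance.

seq2 and seq3

seq1–seq2: 6/19 differ, p = 0.316, d = 0.410.
seq1–seq3: 6/19 differ, p = 0.316, d = 0.410.
seq2–seq3: 4/19 differ, p = 0.211, d = 0.247.
The smallest distance is between seq2 and seq3.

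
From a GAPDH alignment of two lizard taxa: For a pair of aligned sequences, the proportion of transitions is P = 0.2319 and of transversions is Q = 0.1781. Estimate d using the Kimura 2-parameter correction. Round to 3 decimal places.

Under the Kimura two-parameter model, d = −½ ln(1 − 2P − Q) − ¼ ln(1 − 2Q).
1 − 2P − Q = 0.3581, giving −½ ln(0.3581) = 0.513472.
1 − 2Q = 0.6438, giving −¼ ln(0.6438) = 0.110092.
d = 0.513472 + 0.110092 = 0.623564.

0.624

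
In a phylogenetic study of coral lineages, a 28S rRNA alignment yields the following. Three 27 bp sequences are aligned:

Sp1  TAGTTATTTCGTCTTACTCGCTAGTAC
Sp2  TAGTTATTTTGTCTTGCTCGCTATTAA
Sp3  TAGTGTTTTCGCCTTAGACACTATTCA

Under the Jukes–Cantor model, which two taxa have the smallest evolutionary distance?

Sp1–Sp2: 4/27 differ, p = 0.148, d = 0.165.
Sp1–Sp3: 9/27 differ, p = 0.333, d = 0.441.
Sp2–Sp3: 9/27 differ, p = 0.333, d = 0.441.
The smallest distance is between Sp1 and Sp2.

Sp1 and Sp2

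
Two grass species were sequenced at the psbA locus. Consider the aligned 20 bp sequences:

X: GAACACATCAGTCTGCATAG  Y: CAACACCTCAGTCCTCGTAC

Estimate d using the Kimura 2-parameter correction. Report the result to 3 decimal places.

0.383

Of 20 sites, 2 differences are transitions and 4 are transversions, so P = 2/20 = 0.1 and Q = 4/20 = 0.2.
Under the Kimura two-parameter model, d = −½ ln(1 − 2P − Q) − ¼ ln(1 − 2Q).
1 − 2P − Q = 0.6, giving −½ ln(0.6) = 0.255413.
1 − 2Q = 0.6, giving −¼ ln(0.6) = 0.127706.
d = 0.255413 + 0.127706 = 0.383119.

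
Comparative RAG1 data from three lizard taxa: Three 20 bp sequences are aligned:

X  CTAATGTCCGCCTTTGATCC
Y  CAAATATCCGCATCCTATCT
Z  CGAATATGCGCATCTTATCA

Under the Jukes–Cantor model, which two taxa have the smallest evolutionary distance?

Y and Z

X–Y: 7/20 differ, p = 0.350, d = 0.471.
X–Z: 7/20 differ, p = 0.350, d = 0.471.
Y–Z: 4/20 differ, p = 0.200, d = 0.233.
The smallest distance is between Y and Z.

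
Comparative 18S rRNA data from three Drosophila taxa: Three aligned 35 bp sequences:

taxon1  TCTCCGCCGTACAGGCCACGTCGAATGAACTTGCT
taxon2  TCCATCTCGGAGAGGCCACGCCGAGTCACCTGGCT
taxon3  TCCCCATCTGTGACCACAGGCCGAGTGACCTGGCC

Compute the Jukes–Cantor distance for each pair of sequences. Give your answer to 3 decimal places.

d(taxon1,taxon2) = 0.458, d(taxon1,taxon3) = 0.705, d(taxon2,taxon3) = 0.407

taxon1–taxon2: 12/35 sites differ → p ≈ 0.342857, d = −0.75 ln(1 − 0.457143) = 0.458182 ≈ 0.458.
taxon1–taxon3: 16/35 sites differ → p ≈ 0.457143, d = −0.75 ln(1 − 0.609524) = 0.705292 ≈ 0.705.
taxon2–taxon3: 11/35 sites differ → p ≈ 0.314286, d = −0.75 ln(1 − 0.419048) = 0.407315 ≈ 0.407.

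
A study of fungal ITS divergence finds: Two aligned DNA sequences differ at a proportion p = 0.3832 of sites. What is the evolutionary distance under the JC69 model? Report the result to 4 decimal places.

d = −(3/4) ln(1 − 4p/3) = −0.75 ln(1 − 0.510933) = −0.75 ln(0.489067)
  = −0.75 × (-0.715256) = 0.536442 substitutions/site.

0.5364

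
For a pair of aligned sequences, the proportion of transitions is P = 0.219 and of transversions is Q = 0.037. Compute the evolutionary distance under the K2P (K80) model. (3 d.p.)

0.341

Under the Kimura two-parameter model, d = −½ ln(1 − 2P − Q) − ¼ ln(1 − 2Q).
1 − 2P − Q = 0.525, giving −½ ln(0.525) = 0.322179.
1 − 2Q = 0.926, giving −¼ ln(0.926) = 0.019220.
d = 0.322179 + 0.019220 = 0.341399.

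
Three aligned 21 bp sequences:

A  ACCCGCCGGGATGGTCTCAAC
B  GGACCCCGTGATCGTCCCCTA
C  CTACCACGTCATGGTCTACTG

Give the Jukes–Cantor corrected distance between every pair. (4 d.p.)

A–B: 10/21 sites differ → p ≈ 0.47619, d = −0.75 ln(1 − 0.63492) = 0.755729 ≈ 0.7557.
A–C: 11/21 sites differ → p ≈ 0.52381, d = −0.75 ln(1 − 0.698413) = 0.899023 ≈ 0.8990.
B–C: 8/21 sites differ → p ≈ 0.380952, d = −0.75 ln(1 − 0.507936) = 0.531860 ≈ 0.5319.

d(A,B) = 0.7557, d(A,C) = 0.8990, d(B,C) = 0.5319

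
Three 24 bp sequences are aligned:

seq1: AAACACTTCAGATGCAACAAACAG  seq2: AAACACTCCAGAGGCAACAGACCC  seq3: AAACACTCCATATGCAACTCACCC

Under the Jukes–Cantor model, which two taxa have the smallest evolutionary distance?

seq1–seq2: 5/24 differ, p = 0.208, d = 0.244.
seq1–seq3: 6/24 differ, p = 0.250, d = 0.304.
seq2–seq3: 4/24 differ, p = 0.167, d = 0.188.
The smallest distance is between seq2 and seq3.

seq2 and seq3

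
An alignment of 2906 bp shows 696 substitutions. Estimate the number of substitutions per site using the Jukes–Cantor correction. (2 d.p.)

0.29

p = 696/2906 ≈ 0.239504.
d = −(3/4) ln(1 − 4p/3) = −0.75 ln(1 − 0.319339) = −0.75 ln(0.680661)
  = −0.75 × (-0.384691) = 0.288518 substitutions/site.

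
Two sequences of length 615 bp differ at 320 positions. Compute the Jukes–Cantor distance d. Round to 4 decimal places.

0.8876

p = 320/615 ≈ 0.520325.
d = −(3/4) ln(1 − 4p/3) = −0.75 ln(1 − 0.693767) = −0.75 ln(0.306233)
  = −0.75 × (-1.183409) = 0.887557 substitutions/site.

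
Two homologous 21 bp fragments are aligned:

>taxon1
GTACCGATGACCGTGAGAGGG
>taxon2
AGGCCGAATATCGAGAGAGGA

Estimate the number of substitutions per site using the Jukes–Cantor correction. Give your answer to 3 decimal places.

0.532

The sequences differ at 8 of 21 sites (1, 2, 3, 8, 9, 11, 14, 21), so p = 8/21 ≈ 0.380952.
d = −(3/4) ln(1 − 4p/3) = −0.75 ln(1 − 0.507936) = −0.75 ln(0.492064)
  = −0.75 × (-0.709146) = 0.531860 substitutions/site.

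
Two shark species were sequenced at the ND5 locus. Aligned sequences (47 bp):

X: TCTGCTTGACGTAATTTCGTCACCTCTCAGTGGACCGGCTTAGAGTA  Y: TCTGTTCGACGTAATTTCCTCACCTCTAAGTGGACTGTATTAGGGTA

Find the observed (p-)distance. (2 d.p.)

0.17

The sequences differ at 8 of 47 positions (sites 5, 7, 19, 28, 36, 38, 39, 44).
p = 8/47 = 0.170212… ≈ 0.17 (to 2 d.p.).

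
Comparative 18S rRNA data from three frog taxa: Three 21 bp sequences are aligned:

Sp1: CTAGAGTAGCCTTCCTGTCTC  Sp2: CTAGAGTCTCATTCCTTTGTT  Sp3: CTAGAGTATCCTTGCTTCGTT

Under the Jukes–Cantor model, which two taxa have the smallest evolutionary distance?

Sp2 and Sp3

Sp1–Sp2: 6/21 differ, p = 0.286, d = 0.360.
Sp1–Sp3: 6/21 differ, p = 0.286, d = 0.360.
Sp2–Sp3: 4/21 differ, p = 0.190, d = 0.220.
The smallest distance is between Sp2 and Sp3.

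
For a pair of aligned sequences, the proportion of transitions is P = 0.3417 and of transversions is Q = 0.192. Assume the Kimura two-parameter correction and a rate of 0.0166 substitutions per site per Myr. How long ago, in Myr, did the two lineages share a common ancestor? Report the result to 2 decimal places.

35.01

Under the Kimura two-parameter model, d = −½ ln(1 − 2P − Q) − ¼ ln(1 − 2Q).
1 − 2P − Q = 0.1246, giving −½ ln(0.1246) = 1.041323.
1 − 2Q = 0.616, giving −¼ ln(0.616) = 0.121127.
d = 1.041323 + 0.121127 = 1.162450.
Under a molecular clock d = 2μt, so t = d/(2μ) = 1.162450 / (2 × 0.0166) = 35.01 Myr.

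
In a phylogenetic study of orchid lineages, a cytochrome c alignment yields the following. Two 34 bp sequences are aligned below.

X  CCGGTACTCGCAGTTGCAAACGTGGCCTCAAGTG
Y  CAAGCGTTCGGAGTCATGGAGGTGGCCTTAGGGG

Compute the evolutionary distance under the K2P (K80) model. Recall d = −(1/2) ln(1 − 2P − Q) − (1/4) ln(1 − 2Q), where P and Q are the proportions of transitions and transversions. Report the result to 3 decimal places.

0.791

Of 34 sites, 11 differences are transitions and 4 are transversions, so P = 11/34 ≈ 0.323529 and Q = 4/34 ≈ 0.117647.
Under the Kimura two-parameter model, d = −½ ln(1 − 2P − Q) − ¼ ln(1 − 2Q).
1 − 2P − Q = 0.235295, giving −½ ln(0.235295) = 0.723458.
1 − 2Q = 0.764706, giving −¼ ln(0.764706) = 0.067066.
d = 0.723458 + 0.067066 = 0.790524.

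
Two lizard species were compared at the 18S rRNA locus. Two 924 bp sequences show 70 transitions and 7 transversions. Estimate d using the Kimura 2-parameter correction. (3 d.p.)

0.090

P = 70/924 ≈ 0.075758 and Q = 7/924 ≈ 0.007576.
Under the Kimura two-parameter model, d = −½ ln(1 − 2P − Q) − ¼ ln(1 − 2Q).
1 − 2P − Q = 0.840908, giving −½ ln(0.840908) = 0.086637.
1 − 2Q = 0.984848, giving −¼ ln(0.984848) = 0.003817.
d = 0.086637 + 0.003817 = 0.090454.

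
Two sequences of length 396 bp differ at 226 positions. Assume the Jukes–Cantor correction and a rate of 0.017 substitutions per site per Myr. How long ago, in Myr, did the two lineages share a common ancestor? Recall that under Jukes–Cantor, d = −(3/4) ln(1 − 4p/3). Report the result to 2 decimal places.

31.57

p = 226/396 ≈ 0.570707.
d = −(3/4) ln(1 − 4p/3) = −0.75 ln(1 − 0.760943) = −0.75 ln(0.239057)
  = −0.75 × (-1.431053) = 1.073290 substitutions/site.
Under a molecular clock d = 2μt, so t = d/(2μ) = 1.073290 / (2 × 0.017) = 31.57 Myr.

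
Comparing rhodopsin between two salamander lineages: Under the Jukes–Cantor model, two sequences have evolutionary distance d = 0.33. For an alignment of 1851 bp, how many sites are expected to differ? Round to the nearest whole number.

Invert JC69: p = (3/4)(1 − e^(−4d/3)) = 0.75 × (1 − e^(-0.44)) = 0.75 × (1 − 0.644036) = 0.266973.
Expected differing sites = pL ≈ 0.266973 × 1851 = 494.167023 ≈ 494.

494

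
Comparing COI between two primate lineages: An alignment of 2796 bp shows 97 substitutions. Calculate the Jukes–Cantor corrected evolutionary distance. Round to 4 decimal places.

p = 97/2796 ≈ 0.034692.
d = −(3/4) ln(1 − 4p/3) = −0.75 ln(1 − 0.046256) = −0.75 ln(0.953744)
  = −0.75 × (-0.047360) = 0.035520 substitutions/site.

0.0355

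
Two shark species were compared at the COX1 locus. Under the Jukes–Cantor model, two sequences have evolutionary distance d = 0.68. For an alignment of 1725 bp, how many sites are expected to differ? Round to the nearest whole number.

Invert JC69: p = (3/4)(1 − e^(−4d/3)) = 0.75 × (1 − e^(-0.906667)) = 0.75 × (1 − 0.403868) = 0.447099.
Expected differing sites = pL ≈ 0.447099 × 1725 = 771.245775 ≈ 771.

771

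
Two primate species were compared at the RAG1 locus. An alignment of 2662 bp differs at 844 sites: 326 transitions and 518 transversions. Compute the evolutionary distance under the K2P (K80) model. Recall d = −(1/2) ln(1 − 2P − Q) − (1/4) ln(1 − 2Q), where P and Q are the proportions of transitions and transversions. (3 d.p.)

P = 326/2662 ≈ 0.122464 and Q = 518/2662 ≈ 0.194591.
Under the Kimura two-parameter model, d = −½ ln(1 − 2P − Q) − ¼ ln(1 − 2Q).
1 − 2P − Q = 0.560481, giving −½ ln(0.560481) = 0.289480.
1 − 2Q = 0.610818, giving −¼ ln(0.610818) = 0.123239.
d = 0.289480 + 0.123239 = 0.412719.

0.413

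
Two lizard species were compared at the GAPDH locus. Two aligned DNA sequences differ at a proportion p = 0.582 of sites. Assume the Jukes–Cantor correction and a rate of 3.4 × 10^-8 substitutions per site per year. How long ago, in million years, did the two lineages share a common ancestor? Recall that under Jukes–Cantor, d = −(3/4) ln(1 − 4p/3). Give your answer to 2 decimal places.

d = −(3/4) ln(1 − 4p/3) = −0.75 ln(1 − 0.776) = −0.75 ln(0.224)
  = −0.75 × (-1.496109) = 1.122082 substitutions/site.
Under a molecular clock d = 2μt, so t = d/(2μ) = 1.122082 / (2 × 3.4 × 10^-8) = 16.50 million years.

16.50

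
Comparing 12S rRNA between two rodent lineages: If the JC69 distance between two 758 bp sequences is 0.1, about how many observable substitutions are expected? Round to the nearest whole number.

Invert JC69: p = (3/4)(1 − e^(−4d/3)) = 0.75 × (1 − e^(-0.133333)) = 0.75 × (1 − 0.875174) = 0.093620.
Expected differing sites = pL ≈ 0.093620 × 758 = 70.96396 ≈ 71.

71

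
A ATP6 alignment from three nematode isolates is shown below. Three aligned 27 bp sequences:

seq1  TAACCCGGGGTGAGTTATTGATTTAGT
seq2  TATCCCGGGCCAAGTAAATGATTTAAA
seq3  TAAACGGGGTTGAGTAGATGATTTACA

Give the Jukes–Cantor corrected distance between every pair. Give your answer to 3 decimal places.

seq1–seq2: 8/27 sites differ → p ≈ 0.296296, d = −0.75 ln(1 − 0.395061) = 0.376971 ≈ 0.377.
seq1–seq3: 8/27 sites differ → p ≈ 0.296296, d = −0.75 ln(1 − 0.395061) = 0.376971 ≈ 0.377.
seq2–seq3: 8/27 sites differ → p ≈ 0.296296, d = −0.75 ln(1 − 0.395061) = 0.376971 ≈ 0.377.

d(seq1,seq2) = 0.377, d(seq1,seq3) = 0.377, d(seq2,seq3) = 0.377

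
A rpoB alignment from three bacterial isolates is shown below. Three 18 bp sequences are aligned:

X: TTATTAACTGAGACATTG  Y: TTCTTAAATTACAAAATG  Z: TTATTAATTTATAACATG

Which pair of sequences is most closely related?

Y and Z

X–Y: 6/18 differ, p = 0.333, d = 0.441.
X–Z: 6/18 differ, p = 0.333, d = 0.441.
Y–Z: 4/18 differ, p = 0.222, d = 0.264.
The smallest distance is between Y and Z.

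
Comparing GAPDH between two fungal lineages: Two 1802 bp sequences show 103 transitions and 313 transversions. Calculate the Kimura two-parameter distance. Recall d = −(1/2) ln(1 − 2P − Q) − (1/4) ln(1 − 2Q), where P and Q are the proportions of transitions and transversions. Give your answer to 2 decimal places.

P = 103/1802 ≈ 0.057159 and Q = 313/1802 ≈ 0.173696.
Under the Kimura two-parameter model, d = −½ ln(1 − 2P − Q) − ¼ ln(1 − 2Q).
1 − 2P − Q = 0.711986, giving −½ ln(0.711986) = 0.169849.
1 − 2Q = 0.652608, giving −¼ ln(0.652608) = 0.106695.
d = 0.169849 + 0.106695 = 0.276544.

0.28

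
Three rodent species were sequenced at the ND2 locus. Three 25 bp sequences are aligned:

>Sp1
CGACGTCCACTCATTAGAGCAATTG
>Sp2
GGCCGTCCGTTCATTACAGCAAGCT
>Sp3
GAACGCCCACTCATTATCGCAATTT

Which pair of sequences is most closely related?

Sp1–Sp2: 8/25 differ, p = 0.320, d = 0.417.
Sp1–Sp3: 6/25 differ, p = 0.240, d = 0.289.
Sp2–Sp3: 9/25 differ, p = 0.360, d = 0.490.
The smallest distance is between Sp1 and Sp3.

Sp1 and Sp3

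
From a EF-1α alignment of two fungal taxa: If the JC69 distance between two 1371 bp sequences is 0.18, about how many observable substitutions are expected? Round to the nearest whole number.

219

Invert JC69: p = (3/4)(1 − e^(−4d/3)) = 0.75 × (1 − e^(-0.24)) = 0.75 × (1 − 0.786628) = 0.160029.
Expected differing sites = pL ≈ 0.160029 × 1371 = 219.399759 ≈ 219.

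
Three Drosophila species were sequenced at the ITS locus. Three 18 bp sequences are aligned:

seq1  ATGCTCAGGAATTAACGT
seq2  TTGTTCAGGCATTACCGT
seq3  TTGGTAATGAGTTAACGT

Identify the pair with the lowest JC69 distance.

seq1 and seq2

seq1–seq2: 4/18 differ, p = 0.222, d = 0.264.
seq1–seq3: 5/18 differ, p = 0.278, d = 0.347.
seq2–seq3: 6/18 differ, p = 0.333, d = 0.441.
The smallest distance is between seq1 and seq2.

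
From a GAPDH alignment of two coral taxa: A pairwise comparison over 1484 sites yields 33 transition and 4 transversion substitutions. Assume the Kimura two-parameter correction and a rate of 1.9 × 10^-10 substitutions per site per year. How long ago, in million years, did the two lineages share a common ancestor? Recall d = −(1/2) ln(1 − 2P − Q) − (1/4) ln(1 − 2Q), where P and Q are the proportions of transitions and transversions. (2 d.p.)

67.13

P = 33/1484 ≈ 0.022237 and Q = 4/1484 ≈ 0.002695.
Under the Kimura two-parameter model, d = −½ ln(1 − 2P − Q) − ¼ ln(1 − 2Q).
1 − 2P − Q = 0.952831, giving −½ ln(0.952831) = 0.024159.
1 − 2Q = 0.99461, giving −¼ ln(0.99461) = 0.001351.
d = 0.024159 + 0.001351 = 0.025510.
Under a molecular clock d = 2μt, so t = d/(2μ) = 0.025510 / (2 × 1.9 × 10^-10) = 67.13 million years.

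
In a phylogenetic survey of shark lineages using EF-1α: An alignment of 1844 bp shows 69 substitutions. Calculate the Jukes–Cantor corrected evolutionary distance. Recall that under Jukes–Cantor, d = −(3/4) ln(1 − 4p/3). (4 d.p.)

p = 69/1844 ≈ 0.037419.
d = −(3/4) ln(1 − 4p/3) = −0.75 ln(1 − 0.049892) = −0.75 ln(0.950108)
  = −0.75 × (-0.051180) = 0.038385 substitutions/site.

0.0384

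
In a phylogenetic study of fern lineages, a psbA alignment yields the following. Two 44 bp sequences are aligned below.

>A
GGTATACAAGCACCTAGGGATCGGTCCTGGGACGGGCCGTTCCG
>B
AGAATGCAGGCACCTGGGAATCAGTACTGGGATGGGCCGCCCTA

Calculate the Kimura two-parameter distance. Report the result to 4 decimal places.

0.4181

Of 44 sites, 11 differences are transitions and 2 are transversions, so P = 11/44 = 0.25 and Q = 2/44 ≈ 0.045455.
Under the Kimura two-parameter model, d = −½ ln(1 − 2P − Q) − ¼ ln(1 − 2Q).
1 − 2P − Q = 0.454545, giving −½ ln(0.454545) = 0.394229.
1 − 2Q = 0.90909, giving −¼ ln(0.90909) = 0.023828.
d = 0.394229 + 0.023828 = 0.418057.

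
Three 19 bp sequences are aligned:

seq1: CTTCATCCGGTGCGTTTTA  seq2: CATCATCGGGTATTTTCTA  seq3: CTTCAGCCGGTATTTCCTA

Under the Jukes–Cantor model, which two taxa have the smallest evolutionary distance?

seq2 and seq3

seq1–seq2: 6/19 differ, p = 0.316, d = 0.410.
seq1–seq3: 6/19 differ, p = 0.316, d = 0.410.
seq2–seq3: 4/19 differ, p = 0.211, d = 0.247.
The smallest distance is between seq2 and seq3.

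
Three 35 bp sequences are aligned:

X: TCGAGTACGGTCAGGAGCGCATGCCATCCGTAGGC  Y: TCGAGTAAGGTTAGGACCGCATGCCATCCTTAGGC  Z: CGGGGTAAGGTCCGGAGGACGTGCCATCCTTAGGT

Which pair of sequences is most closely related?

X–Y: 4/35 differ, p = 0.114, d = 0.124.
X–Z: 10/35 differ, p = 0.286, d = 0.360.
Y–Z: 10/35 differ, p = 0.286, d = 0.360.
The smallest distance is between X and Y.

X and Y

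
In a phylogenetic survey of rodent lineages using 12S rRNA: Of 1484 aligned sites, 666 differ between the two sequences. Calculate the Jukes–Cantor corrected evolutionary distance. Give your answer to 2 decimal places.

p = 666/1484 ≈ 0.448787.
d = −(3/4) ln(1 − 4p/3) = −0.75 ln(1 − 0.598383) = −0.75 ln(0.401617)
  = −0.75 × (-0.912256) = 0.684192 substitutions/site.

0.68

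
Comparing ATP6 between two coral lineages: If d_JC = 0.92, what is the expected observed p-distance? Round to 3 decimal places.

p = (3/4)(1 − e^(−4d/3)) = 0.75 × (1 − e^(-1.226667)) = 0.75 × (1 − 0.293268) = 0.530049.

0.530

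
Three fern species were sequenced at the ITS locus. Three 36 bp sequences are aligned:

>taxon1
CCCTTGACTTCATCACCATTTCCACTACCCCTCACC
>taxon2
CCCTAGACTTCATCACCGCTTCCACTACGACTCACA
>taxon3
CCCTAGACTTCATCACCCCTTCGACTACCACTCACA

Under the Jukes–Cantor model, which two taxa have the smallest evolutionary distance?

taxon2 and taxon3

taxon1–taxon2: 6/36 differ, p = 0.167, d = 0.188.
taxon1–taxon3: 6/36 differ, p = 0.167, d = 0.188.
taxon2–taxon3: 3/36 differ, p = 0.083, d = 0.088.
The smallest distance is between taxon2 and taxon3.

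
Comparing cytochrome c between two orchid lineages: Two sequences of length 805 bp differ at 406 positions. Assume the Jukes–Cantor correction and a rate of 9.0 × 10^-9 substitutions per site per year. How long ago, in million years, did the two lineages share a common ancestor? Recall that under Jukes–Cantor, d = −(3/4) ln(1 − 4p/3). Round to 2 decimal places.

p = 406/805 ≈ 0.504348.
d = −(3/4) ln(1 − 4p/3) = −0.75 ln(1 − 0.672464) = −0.75 ln(0.327536)
  = −0.75 × (-1.116157) = 0.837118 substitutions/site.
Under a molecular clock d = 2μt, so t = d/(2μ) = 0.837118 / (2 × 9.0 × 10^-9) = 46.51 million years.

46.51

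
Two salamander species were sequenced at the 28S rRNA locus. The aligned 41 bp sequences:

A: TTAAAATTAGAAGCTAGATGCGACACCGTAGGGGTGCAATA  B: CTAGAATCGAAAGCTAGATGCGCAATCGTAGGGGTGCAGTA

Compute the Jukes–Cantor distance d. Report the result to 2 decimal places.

The sequences differ at 9 of 41 sites (1, 4, 8, 9, 10, 23, 24, 26, 39), so p = 9/41 ≈ 0.219512.
d = −(3/4) ln(1 − 4p/3) = −0.75 ln(1 − 0.292683) = −0.75 ln(0.707317)
  = −0.75 × (-0.346276) = 0.259707 substitutions/site.

0.26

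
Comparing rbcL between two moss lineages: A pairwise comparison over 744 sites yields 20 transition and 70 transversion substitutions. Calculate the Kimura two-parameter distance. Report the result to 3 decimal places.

0.132

P = 20/744 ≈ 0.026882 and Q = 70/744 ≈ 0.094086.
Under the Kimura two-parameter model, d = −½ ln(1 − 2P − Q) − ¼ ln(1 − 2Q).
1 − 2P − Q = 0.85215, giving −½ ln(0.85215) = 0.079996.
1 − 2Q = 0.811828, giving −¼ ln(0.811828) = 0.052117.
d = 0.079996 + 0.052117 = 0.132113.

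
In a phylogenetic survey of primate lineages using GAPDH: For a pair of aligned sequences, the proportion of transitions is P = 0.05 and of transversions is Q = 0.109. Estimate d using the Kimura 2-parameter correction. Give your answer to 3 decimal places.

0.179

Under the Kimura two-parameter model, d = −½ ln(1 − 2P − Q) − ¼ ln(1 − 2Q).
1 − 2P − Q = 0.791, giving −½ ln(0.791) = 0.117229.
1 − 2Q = 0.782, giving −¼ ln(0.782) = 0.061475.
d = 0.117229 + 0.061475 = 0.178704.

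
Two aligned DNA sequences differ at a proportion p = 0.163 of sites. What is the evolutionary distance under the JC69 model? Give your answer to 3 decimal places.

0.184

d = −(3/4) ln(1 − 4p/3) = −0.75 ln(1 − 0.217333) = −0.75 ln(0.782667)
  = −0.75 × (-0.245048) = 0.183786 substitutions/site.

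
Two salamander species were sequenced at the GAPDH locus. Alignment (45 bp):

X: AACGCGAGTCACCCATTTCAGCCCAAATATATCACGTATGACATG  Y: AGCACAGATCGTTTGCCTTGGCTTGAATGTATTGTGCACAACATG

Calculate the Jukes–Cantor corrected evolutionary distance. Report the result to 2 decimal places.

The sequences differ at 24 of 45 sites, so p = 24/45 ≈ 0.533333.
d = −(3/4) ln(1 − 4p/3) = −0.75 ln(1 − 0.711111) = −0.75 ln(0.288889)
  = −0.75 × (-1.241713) = 0.931285 substitutions/site.

0.93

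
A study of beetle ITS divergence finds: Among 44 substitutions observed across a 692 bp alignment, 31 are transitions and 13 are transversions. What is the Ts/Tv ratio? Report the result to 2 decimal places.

2.38

R = 31/13 = 2.384615… ≈ 2.38 (to 2 d.p.).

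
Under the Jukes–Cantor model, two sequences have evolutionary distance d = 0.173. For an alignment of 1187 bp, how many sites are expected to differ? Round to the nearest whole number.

Invert JC69: p = (3/4)(1 − e^(−4d/3)) = 0.75 × (1 − e^(-0.230667)) = 0.75 × (1 − 0.794004) = 0.154497.
Expected differing sites = pL ≈ 0.154497 × 1187 = 183.387939 ≈ 183.

183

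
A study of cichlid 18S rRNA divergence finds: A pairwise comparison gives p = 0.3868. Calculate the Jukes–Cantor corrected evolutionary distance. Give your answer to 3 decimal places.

d = −(3/4) ln(1 − 4p/3) = −0.75 ln(1 − 0.515733) = −0.75 ln(0.484267)
  = −0.75 × (-0.725119) = 0.543839 substitutions/site.

0.544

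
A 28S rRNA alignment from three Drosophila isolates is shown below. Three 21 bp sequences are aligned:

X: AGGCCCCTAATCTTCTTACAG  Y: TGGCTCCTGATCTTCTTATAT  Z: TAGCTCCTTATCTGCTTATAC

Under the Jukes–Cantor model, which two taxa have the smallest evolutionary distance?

Y and Z

X–Y: 5/21 differ, p = 0.238, d = 0.286.
X–Z: 7/21 differ, p = 0.333, d = 0.441.
Y–Z: 4/21 differ, p = 0.190, d = 0.220.
The smallest distance is between Y and Z.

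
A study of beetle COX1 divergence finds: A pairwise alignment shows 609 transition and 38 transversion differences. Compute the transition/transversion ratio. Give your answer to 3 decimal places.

16.026

R = 609/38 = 16.026315… ≈ 16.026 (to 3 d.p.).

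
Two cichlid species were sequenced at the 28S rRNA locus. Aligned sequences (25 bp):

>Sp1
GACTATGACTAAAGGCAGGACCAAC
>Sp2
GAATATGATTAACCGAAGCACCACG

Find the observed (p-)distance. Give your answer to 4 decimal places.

The sequences differ at 8 of 25 positions (sites 3, 9, 13, 14, 16, 19, 24, 25).
p = 8/25 = 0.3200.

0.3200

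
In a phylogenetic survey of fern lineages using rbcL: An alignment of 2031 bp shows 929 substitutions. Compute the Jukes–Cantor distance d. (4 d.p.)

0.7060

p = 929/2031 ≈ 0.45741.
d = −(3/4) ln(1 − 4p/3) = −0.75 ln(1 − 0.60988) = −0.75 ln(0.39012)
  = −0.75 × (-0.941301) = 0.705976 substitutions/site.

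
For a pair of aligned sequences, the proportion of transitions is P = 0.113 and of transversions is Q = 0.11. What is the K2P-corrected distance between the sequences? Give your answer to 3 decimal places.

Under the Kimura two-parameter model, d = −½ ln(1 − 2P − Q) − ¼ ln(1 − 2Q).
1 − 2P − Q = 0.664, giving −½ ln(0.664) = 0.204737.
1 − 2Q = 0.78, giving −¼ ln(0.78) = 0.062115.
d = 0.204737 + 0.062115 = 0.266852.

0.267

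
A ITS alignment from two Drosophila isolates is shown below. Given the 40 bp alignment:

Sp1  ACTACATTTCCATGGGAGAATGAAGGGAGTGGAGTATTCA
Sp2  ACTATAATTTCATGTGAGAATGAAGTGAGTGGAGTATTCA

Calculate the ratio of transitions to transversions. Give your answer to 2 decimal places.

0.67

Transitions are A↔G and C↔T; transversions are all other mismatches.
Transitions: 2. Transversions: 3.
R = 2/3 = 0.666666… ≈ 0.67 (to 2 d.p.).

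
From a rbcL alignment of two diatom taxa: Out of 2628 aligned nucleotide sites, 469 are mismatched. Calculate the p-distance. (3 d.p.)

0.178

p = 469/2628 = 0.178462… ≈ 0.178 (to 3 d.p.).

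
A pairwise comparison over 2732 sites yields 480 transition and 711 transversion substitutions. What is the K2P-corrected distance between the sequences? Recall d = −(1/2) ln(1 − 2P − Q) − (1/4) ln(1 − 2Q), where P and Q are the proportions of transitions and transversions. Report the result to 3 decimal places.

P = 480/2732 ≈ 0.175695 and Q = 711/2732 ≈ 0.260249.
Under the Kimura two-parameter model, d = −½ ln(1 − 2P − Q) − ¼ ln(1 − 2Q).
1 − 2P − Q = 0.388361, giving −½ ln(0.388361) = 0.472910.
1 − 2Q = 0.479502, giving −¼ ln(0.479502) = 0.183752.
d = 0.472910 + 0.183752 = 0.656662.

0.657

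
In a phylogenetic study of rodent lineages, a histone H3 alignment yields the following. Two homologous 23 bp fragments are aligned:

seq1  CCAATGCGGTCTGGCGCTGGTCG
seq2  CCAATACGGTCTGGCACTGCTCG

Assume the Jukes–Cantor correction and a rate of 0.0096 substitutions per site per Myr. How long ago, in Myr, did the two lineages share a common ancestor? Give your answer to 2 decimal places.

7.46

The sequences differ at 3 of 23 sites (6, 16, 20), so p = 3/23 ≈ 0.130435.
d = −(3/4) ln(1 − 4p/3) = −0.75 ln(1 − 0.173913) = −0.75 ln(0.826087)
  = −0.75 × (-0.191055) = 0.143291 substitutions/site.
Under a molecular clock d = 2μt, so t = d/(2μ) = 0.143291 / (2 × 0.0096) = 7.46 Myr.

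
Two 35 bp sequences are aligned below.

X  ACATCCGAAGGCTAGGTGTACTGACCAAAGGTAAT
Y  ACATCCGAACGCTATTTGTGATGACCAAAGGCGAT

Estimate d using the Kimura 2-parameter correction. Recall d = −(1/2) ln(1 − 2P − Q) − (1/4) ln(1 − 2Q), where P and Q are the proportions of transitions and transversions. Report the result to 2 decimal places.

Of 35 sites, 3 differences are transitions and 4 are transversions, so P = 3/35 ≈ 0.085714 and Q = 4/35 ≈ 0.114286.
Under the Kimura two-parameter model, d = −½ ln(1 − 2P − Q) − ¼ ln(1 − 2Q).
1 − 2P − Q = 0.714286, giving −½ ln(0.714286) = 0.168236.
1 − 2Q = 0.771428, giving −¼ ln(0.771428) = 0.064878.
d = 0.168236 + 0.064878 = 0.233114.

0.23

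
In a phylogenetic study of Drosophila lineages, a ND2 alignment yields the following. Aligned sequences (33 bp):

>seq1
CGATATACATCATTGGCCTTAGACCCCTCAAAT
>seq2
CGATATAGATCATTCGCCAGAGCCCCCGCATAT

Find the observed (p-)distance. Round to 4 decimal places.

0.2121

The sequences differ at 7 of 33 positions (sites 8, 15, 19, 20, 23, 28, 31).
p = 7/33 = 0.212121… ≈ 0.2121 (to 4 d.p.).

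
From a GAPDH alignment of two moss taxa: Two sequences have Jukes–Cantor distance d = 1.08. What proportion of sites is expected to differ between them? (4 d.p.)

0.5723

p = (3/4)(1 − e^(−4d/3)) = 0.75 × (1 − e^(-1.44)) = 0.75 × (1 − 0.236928) = 0.572304.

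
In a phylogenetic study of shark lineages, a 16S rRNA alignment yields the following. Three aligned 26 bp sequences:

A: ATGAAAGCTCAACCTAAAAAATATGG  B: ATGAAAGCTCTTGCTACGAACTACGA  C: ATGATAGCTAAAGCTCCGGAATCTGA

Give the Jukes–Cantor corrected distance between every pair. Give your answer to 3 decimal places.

d(A,B) = 0.396, d(A,C) = 0.464, d(B,C) = 0.464

A–B: 8/26 sites differ → p ≈ 0.307692, d = −0.75 ln(1 − 0.410256) = 0.396050 ≈ 0.396.
A–C: 9/26 sites differ → p ≈ 0.346154, d = −0.75 ln(1 − 0.461539) = 0.464280 ≈ 0.464.
B–C: 9/26 sites differ → p ≈ 0.346154, d = −0.75 ln(1 − 0.461539) = 0.464280 ≈ 0.464.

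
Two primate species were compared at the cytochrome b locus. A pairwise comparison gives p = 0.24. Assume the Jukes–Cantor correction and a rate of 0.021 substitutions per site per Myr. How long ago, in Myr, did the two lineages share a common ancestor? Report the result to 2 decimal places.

6.89

d = −(3/4) ln(1 − 4p/3) = −0.75 ln(1 − 0.32) = −0.75 ln(0.68)
  = −0.75 × (-0.385662) = 0.289247 substitutions/site.
Under a molecular clock d = 2μt, so t = d/(2μ) = 0.289247 / (2 × 0.021) = 6.89 Myr.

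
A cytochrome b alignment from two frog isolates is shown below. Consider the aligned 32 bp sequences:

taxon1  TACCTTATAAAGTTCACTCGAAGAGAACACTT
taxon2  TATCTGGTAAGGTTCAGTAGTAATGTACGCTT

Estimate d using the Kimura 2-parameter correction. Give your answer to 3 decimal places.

Of 32 sites, 5 differences are transitions and 6 are transversions, so P = 5/32 = 0.15625 and Q = 6/32 = 0.1875.
Under the Kimura two-parameter model, d = −½ ln(1 − 2P − Q) − ¼ ln(1 − 2Q).
1 − 2P − Q = 0.5, giving −½ ln(0.5) = 0.346574.
1 − 2Q = 0.625, giving −¼ ln(0.625) = 0.117501.
d = 0.346574 + 0.117501 = 0.464075.

0.464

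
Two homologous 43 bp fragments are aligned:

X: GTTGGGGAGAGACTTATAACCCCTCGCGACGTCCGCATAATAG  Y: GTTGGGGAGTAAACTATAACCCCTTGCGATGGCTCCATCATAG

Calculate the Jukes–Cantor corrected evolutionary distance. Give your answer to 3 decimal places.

The sequences differ at 10 of 43 sites (10, 11, 13, 14, 25, 30, 32, 34, 35, 39), so p = 10/43 ≈ 0.232558.
d = −(3/4) ln(1 − 4p/3) = −0.75 ln(1 − 0.310077) = −0.75 ln(0.689923)
  = −0.75 × (-0.371175) = 0.278381 substitutions/site.

0.278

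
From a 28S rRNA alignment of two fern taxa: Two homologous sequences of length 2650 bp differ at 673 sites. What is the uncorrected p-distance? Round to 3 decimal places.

0.254

p = 673/2650 = 0.253962… ≈ 0.254 (to 3 d.p.).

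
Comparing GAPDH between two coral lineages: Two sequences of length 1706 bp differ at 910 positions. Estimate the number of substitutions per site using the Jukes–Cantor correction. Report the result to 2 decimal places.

p = 910/1706 ≈ 0.533411.
d = −(3/4) ln(1 − 4p/3) = −0.75 ln(1 − 0.711215) = −0.75 ln(0.288785)
  = −0.75 × (-1.242073) = 0.931555 substitutions/site.

0.93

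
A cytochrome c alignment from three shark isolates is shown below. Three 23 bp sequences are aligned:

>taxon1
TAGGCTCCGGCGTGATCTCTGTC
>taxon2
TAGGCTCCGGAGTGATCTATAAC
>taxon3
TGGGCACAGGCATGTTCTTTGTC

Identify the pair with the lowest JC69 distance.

taxon1 and taxon2

taxon1–taxon2: 4/23 differ, p = 0.174, d = 0.198.
taxon1–taxon3: 6/23 differ, p = 0.261, d = 0.321.
taxon2–taxon3: 9/23 differ, p = 0.391, d = 0.553.
The smallest distance is between taxon1 and taxon2.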